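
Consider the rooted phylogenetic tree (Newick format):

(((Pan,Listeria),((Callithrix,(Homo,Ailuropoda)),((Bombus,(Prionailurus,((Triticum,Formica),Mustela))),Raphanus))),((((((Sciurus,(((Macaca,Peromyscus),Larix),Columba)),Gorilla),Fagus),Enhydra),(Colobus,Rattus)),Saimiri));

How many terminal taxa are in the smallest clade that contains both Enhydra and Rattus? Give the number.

The MRCA of Enhydra and Rattus is the node subtending (((((Sciurus,(((Macaca,Peromyscus),Larix),Columba)),Gorilla),Fagus),Enhydra),(Colobus,Rattus)).
That clade contains 10 terminal taxa: Colobus, Columba, Enhydra, Fagus, Gorilla, Larix, Macaca, Peromyscus, Rattus, Sciurus.

10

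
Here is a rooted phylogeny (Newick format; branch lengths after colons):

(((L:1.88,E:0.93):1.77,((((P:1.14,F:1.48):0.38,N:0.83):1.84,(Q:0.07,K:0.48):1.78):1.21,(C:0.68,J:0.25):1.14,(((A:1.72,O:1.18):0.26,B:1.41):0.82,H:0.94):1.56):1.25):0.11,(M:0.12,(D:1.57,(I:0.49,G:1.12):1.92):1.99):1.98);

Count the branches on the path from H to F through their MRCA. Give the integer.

6

The MRCA of H and F is the node subtending ((((P,F),N),(Q,K)),(C,J),(((A,O),B),H)).
From H up to that node: 2 branches. From F up to the same node: 4 branches. Total: 2 + 4 = 6.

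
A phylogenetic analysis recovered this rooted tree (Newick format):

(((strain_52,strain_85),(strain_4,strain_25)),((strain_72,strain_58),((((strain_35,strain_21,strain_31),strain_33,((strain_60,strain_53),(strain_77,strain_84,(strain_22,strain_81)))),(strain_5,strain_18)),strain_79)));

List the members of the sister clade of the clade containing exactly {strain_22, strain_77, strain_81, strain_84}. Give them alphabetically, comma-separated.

The clade containing exactly {strain_22, strain_77, strain_81, strain_84} attaches to the tree at the node subtending ((strain_60,strain_53),(strain_77,strain_84,(strain_22,strain_81))).
The other lineage descending from that same node — the sister group — is (strain_60,strain_53); its 2 tips in alphabetical order are the answer.

strain_53, strain_60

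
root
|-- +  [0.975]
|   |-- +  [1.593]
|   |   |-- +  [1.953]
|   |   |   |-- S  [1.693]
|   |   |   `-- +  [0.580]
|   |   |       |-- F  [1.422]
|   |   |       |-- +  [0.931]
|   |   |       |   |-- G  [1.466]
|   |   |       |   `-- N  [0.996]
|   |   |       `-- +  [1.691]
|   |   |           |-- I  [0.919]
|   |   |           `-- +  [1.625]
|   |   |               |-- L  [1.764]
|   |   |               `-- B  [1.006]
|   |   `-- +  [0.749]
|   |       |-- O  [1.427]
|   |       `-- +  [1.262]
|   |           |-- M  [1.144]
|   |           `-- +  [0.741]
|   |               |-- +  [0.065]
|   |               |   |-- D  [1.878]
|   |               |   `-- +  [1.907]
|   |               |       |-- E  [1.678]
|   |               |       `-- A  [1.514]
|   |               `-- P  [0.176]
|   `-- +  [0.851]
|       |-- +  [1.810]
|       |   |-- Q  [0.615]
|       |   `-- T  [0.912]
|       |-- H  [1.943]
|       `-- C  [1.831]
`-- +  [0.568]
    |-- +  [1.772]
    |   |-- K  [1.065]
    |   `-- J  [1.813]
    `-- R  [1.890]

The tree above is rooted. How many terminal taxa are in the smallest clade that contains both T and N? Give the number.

The MRCA of T and N is the node subtending (((S,(F,(G,N),(I,(L,B)))),(O,(M,((D,(E,A)),P)))),((Q,T),H,C)).
That clade contains 17 terminal taxa: A, B, C, D, E, F, G, H, I, L, M, N, O, P, Q, S, T.

17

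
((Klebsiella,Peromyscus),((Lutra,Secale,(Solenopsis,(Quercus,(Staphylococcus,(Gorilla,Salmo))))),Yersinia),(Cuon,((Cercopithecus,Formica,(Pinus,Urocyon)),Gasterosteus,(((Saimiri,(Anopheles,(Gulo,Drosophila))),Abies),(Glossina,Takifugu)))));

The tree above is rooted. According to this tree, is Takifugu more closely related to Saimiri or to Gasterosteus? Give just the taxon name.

Saimiri

The MRCA of Takifugu and Saimiri subtends (((Saimiri,(Anopheles,(Gulo,Drosophila))),Abies),(Glossina,Takifugu)) (7 taxa).
The MRCA of Takifugu and Gasterosteus subtends ((Cercopithecus,Formica,(Pinus,Urocyon)),Gasterosteus,(((Saimiri,(Anopheles,(Gulo,Drosophila))),Abies),(Glossina,Takifugu))) (12 taxa).
The first is nested inside the second, so Takifugu shares a more recent common ancestor with Saimiri.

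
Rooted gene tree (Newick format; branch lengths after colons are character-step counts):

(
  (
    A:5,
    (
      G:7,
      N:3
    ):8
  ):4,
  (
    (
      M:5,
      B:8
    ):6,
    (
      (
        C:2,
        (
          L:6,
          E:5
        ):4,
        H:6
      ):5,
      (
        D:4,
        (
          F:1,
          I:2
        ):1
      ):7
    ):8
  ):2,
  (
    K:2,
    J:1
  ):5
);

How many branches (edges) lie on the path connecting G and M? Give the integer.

6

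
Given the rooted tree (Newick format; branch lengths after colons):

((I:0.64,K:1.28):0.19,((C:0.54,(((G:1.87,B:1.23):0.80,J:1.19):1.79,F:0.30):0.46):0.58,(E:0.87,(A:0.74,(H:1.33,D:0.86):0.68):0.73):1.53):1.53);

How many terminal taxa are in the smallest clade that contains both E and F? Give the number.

The MRCA of E and F is the node subtending ((C,(((G,B),J),F)),(E,(A,(H,D)))).
That clade contains 9 terminal taxa: A, B, C, D, E, F, G, H, J.

9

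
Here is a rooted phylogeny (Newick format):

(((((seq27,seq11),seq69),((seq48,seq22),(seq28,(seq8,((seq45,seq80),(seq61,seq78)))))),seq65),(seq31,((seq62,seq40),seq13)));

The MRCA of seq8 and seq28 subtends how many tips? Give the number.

6

The MRCA of seq8 and seq28 is the node subtending (seq28,(seq8,((seq45,seq80),(seq61,seq78)))).
That clade contains 6 terminal taxa: seq28, seq45, seq61, seq78, seq8, seq80.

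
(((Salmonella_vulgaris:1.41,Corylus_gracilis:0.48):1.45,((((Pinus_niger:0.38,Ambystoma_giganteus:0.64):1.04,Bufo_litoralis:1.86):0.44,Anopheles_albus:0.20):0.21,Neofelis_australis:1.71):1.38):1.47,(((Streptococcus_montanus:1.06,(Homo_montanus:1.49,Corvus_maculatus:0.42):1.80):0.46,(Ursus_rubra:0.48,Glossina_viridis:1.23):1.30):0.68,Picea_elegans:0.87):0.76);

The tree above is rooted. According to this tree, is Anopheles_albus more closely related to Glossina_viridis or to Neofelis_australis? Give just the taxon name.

The MRCA of Anopheles_albus and Neofelis_australis subtends ((((Pinus_niger,Ambystoma_giganteus),Bufo_litoralis),Anopheles_albus),Neofelis_australis) (5 taxa).
The MRCA of Anopheles_albus and Glossina_viridis is the root, subtending the entire tree (13 taxa).
The first is nested inside the second, so Anopheles_albus shares a more recent common ancestor with Neofelis_australis.

Neofelis_australis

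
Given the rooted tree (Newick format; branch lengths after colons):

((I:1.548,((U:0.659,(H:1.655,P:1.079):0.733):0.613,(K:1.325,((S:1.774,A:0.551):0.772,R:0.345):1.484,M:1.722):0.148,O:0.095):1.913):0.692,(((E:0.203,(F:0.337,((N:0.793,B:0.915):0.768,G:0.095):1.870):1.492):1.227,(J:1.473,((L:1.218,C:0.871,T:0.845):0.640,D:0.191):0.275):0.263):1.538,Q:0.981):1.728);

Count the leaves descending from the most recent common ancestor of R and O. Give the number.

The MRCA of R and O is the node subtending ((U,(H,P)),(K,((S,A),R),M),O).
That clade contains 9 terminal taxa: A, H, K, M, O, P, R, S, U.

9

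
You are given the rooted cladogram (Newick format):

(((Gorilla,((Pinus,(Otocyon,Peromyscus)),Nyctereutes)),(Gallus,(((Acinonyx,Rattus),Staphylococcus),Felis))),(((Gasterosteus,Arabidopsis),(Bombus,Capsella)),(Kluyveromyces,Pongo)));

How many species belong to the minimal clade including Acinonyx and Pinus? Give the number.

The MRCA of Acinonyx and Pinus is the node subtending ((Gorilla,((Pinus,(Otocyon,Peromyscus)),Nyctereutes)),(Gallus,(((Acinonyx,Rattus),Staphylococcus),Felis))).
That clade contains 10 terminal taxa: Acinonyx, Felis, Gallus, Gorilla, Nyctereutes, Otocyon, Peromyscus, Pinus, Rattus, Staphylococcus.

10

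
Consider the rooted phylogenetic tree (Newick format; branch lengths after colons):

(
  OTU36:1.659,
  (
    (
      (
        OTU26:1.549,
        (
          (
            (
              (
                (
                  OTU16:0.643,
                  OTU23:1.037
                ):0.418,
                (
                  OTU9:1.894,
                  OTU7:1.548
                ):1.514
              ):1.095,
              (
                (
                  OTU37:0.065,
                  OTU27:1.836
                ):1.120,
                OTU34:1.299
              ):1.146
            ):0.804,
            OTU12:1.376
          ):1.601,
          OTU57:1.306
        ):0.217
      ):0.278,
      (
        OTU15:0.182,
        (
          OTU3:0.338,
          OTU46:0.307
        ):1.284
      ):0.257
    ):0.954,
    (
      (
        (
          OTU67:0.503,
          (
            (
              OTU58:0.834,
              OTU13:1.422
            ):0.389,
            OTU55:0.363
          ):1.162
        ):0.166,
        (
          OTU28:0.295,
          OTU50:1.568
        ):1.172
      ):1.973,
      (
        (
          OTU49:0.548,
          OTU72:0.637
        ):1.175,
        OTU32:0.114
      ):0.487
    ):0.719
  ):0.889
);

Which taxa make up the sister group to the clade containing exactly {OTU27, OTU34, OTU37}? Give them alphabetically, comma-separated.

OTU16, OTU23, OTU7, OTU9

The clade containing exactly {OTU27, OTU34, OTU37} attaches to the tree at the node subtending (((OTU16,OTU23),(OTU9,OTU7)),((OTU37,OTU27),OTU34)).
The other lineage descending from that same node — the sister group — is ((OTU16,OTU23),(OTU9,OTU7)); its 4 tips in alphabetical order are the answer.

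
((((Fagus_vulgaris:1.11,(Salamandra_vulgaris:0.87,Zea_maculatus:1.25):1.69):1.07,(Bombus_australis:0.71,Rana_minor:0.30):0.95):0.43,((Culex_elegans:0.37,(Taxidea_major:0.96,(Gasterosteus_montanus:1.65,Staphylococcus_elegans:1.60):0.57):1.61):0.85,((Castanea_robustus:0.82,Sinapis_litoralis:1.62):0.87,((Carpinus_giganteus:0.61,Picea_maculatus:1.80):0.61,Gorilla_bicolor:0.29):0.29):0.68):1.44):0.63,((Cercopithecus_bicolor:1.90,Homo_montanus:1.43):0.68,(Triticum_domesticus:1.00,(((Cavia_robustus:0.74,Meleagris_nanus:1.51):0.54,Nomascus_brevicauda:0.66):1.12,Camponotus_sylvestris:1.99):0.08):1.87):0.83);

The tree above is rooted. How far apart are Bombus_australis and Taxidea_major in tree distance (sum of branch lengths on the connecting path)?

The path runs Bombus_australis → … → MRCA → … → Taxidea_major; the MRCA is the node subtending (((Fagus_vulgaris,(Salamandra_vulgaris,Zea_maculatus)),(Bombus_australis,Rana_minor)),((Culex_elegans,(Taxidea_major,(Gasterosteus_montanus,Staphylococcus_elegans))),((Castanea_robustus,Sinapis_litoralis),((Carpinus_giganteus,Picea_maculatus),Gorilla_bicolor)))).
Branch lengths along that path: 0.71 + 0.95 + 0.43 + 1.44 + 0.85 + 1.61 + 0.96 = 6.95.

6.95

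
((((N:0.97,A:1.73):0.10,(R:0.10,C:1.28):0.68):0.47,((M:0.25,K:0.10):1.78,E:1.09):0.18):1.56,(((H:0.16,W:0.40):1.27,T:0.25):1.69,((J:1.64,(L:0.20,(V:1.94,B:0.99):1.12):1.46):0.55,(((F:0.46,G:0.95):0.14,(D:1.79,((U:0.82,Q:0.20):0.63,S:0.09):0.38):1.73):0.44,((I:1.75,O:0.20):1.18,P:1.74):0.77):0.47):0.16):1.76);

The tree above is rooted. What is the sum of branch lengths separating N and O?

The path runs N → … → MRCA → … → O; the MRCA is the root of the tree.
Branch lengths along that path: 0.97 + 0.10 + 0.47 + 1.56 + 1.76 + 0.16 + 0.47 + 0.77 + 1.18 + 0.20 = 7.64.

7.64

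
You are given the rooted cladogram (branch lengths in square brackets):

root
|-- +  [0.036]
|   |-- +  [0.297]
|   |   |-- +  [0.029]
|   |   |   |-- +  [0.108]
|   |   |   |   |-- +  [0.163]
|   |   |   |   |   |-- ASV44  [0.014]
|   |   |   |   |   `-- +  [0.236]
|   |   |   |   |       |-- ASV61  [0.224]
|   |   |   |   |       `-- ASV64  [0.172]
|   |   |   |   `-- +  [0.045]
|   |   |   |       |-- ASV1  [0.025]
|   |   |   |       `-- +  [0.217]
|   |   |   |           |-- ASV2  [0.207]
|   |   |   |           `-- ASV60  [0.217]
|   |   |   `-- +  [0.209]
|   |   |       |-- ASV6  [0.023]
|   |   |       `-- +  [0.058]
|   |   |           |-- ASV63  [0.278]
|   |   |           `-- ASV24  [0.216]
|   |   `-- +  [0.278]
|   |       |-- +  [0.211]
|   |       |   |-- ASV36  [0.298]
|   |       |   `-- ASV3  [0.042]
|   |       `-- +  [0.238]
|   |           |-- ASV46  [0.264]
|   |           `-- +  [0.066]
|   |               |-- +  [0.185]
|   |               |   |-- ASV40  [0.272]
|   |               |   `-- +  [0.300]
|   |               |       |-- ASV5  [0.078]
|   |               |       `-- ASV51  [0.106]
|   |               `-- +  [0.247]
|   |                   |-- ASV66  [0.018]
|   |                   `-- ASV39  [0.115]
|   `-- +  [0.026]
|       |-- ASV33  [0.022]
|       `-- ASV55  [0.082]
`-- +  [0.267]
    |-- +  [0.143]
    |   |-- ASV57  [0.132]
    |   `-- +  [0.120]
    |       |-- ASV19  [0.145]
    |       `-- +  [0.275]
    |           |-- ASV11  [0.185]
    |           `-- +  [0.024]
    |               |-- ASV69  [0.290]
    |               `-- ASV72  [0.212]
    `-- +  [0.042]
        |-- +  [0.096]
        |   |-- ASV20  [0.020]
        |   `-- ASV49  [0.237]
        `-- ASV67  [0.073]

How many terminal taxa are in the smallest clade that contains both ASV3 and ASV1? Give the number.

The MRCA of ASV3 and ASV1 is the node subtending ((((ASV44,(ASV61,ASV64)),(ASV1,(ASV2,ASV60))),(ASV6,(ASV63,ASV24))),((ASV36,ASV3),(ASV46,((ASV40,(ASV5,ASV51)),(ASV66,ASV39))))).
That clade contains 17 terminal taxa: ASV1, ASV2, ASV24, ASV3, ASV36, ASV39, ASV40, ASV44, ASV46, ASV5, ASV51, ASV6, ASV60, ASV61, ASV63, ASV64, ASV66.

17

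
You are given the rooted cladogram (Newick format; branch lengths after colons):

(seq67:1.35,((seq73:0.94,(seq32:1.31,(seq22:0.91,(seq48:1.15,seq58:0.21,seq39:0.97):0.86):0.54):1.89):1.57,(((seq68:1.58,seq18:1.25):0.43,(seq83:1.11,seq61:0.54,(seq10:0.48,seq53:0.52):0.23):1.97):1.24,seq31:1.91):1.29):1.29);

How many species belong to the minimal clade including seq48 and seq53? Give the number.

The MRCA of seq48 and seq53 is the node subtending ((seq73,(seq32,(seq22,(seq48,seq58,seq39)))),(((seq68,seq18),(seq83,seq61,(seq10,seq53))),seq31)).
That clade contains 13 terminal taxa: seq10, seq18, seq22, seq31, seq32, seq39, seq48, seq53, seq58, seq61, seq68, seq73, seq83.

13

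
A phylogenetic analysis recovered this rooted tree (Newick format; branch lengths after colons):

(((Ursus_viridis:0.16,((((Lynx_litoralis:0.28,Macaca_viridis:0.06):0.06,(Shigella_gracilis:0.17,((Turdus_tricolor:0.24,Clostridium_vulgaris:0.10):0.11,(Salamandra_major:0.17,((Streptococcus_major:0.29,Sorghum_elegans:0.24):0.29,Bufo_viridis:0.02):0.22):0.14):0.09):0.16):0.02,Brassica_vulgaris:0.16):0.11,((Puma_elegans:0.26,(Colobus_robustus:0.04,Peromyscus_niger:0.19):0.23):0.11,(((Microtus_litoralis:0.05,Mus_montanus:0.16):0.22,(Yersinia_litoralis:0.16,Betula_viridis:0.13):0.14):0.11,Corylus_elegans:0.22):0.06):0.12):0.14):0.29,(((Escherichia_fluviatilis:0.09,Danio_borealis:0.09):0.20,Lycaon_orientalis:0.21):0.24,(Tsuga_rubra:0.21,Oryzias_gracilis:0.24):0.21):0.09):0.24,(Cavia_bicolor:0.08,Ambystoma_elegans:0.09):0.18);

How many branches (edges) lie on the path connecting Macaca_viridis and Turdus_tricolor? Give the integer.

The MRCA of Macaca_viridis and Turdus_tricolor is the node subtending ((Lynx_litoralis,Macaca_viridis),(Shigella_gracilis,((Turdus_tricolor,Clostridium_vulgaris),(Salamandra_major,((Streptococcus_major,Sorghum_elegans),Bufo_viridis))))).
From Macaca_viridis up to that node: 2 branches. From Turdus_tricolor up to the same node: 4 branches. Total: 2 + 4 = 6.

6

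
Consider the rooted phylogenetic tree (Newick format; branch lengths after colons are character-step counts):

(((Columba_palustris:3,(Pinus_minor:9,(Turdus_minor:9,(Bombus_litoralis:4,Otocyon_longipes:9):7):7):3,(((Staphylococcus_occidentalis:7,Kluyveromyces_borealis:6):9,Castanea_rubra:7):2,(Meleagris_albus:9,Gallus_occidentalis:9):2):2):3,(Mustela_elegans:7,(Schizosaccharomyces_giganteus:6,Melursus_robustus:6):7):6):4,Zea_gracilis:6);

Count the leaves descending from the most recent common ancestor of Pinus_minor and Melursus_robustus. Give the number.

13

The MRCA of Pinus_minor and Melursus_robustus is the node subtending ((Columba_palustris,(Pinus_minor,(Turdus_minor,(Bombus_litoralis,Otocyon_longipes))),(((Staphylococcus_occidentalis,Kluyveromyces_borealis),Castanea_rubra),(Meleagris_albus,Gallus_occidentalis))),(Mustela_elegans,(Schizosaccharomyces_giganteus,Melursus_robustus))).
That clade contains 13 terminal taxa: Bombus_litoralis, Castanea_rubra, Columba_palustris, Gallus_occidentalis, Kluyveromyces_borealis, Meleagris_albus, Melursus_robustus, Mustela_elegans, Otocyon_longipes, Pinus_minor, Schizosaccharomyces_giganteus, Staphylococcus_occidentalis, Turdus_minor.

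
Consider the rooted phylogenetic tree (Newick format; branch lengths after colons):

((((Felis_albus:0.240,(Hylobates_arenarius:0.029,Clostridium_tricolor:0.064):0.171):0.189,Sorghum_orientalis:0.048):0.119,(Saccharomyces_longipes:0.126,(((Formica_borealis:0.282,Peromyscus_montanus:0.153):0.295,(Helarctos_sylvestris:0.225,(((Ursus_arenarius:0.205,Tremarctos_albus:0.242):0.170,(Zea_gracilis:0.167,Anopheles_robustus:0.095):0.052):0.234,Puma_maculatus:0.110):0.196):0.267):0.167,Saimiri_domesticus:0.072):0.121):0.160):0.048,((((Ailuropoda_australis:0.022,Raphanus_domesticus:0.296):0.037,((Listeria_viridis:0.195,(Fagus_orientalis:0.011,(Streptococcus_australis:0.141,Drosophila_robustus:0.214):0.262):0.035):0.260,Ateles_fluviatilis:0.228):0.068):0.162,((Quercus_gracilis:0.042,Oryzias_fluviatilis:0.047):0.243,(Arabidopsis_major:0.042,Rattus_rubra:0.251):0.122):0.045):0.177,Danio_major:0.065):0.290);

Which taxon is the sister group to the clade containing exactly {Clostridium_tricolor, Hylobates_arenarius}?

The clade containing exactly {Clostridium_tricolor, Hylobates_arenarius} attaches to the tree at the node subtending (Felis_albus,(Hylobates_arenarius,Clostridium_tricolor)).
The other lineage descending from that same node — the sister group — is the single tip Felis_albus.

Felis_albus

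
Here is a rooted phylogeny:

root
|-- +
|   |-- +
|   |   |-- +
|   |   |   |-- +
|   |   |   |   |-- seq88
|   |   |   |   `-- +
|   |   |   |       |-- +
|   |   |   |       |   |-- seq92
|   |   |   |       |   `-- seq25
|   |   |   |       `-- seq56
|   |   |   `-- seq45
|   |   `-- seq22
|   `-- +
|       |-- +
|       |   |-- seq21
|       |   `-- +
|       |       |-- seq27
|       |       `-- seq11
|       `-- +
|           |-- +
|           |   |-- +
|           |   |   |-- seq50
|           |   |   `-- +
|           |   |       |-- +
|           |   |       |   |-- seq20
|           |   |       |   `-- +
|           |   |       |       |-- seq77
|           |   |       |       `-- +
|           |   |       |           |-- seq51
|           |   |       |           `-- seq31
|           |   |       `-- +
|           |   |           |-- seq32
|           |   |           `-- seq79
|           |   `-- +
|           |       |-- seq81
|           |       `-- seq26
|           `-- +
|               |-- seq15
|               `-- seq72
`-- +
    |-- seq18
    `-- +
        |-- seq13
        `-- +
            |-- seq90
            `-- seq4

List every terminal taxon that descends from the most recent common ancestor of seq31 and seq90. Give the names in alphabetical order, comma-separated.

seq11, seq13, seq15, seq18, seq20, seq21, seq22, seq25, seq26, seq27, seq31, seq32, seq4, seq45, seq50, seq51, seq56, seq72, seq77, seq79, seq81, seq88, seq90, seq92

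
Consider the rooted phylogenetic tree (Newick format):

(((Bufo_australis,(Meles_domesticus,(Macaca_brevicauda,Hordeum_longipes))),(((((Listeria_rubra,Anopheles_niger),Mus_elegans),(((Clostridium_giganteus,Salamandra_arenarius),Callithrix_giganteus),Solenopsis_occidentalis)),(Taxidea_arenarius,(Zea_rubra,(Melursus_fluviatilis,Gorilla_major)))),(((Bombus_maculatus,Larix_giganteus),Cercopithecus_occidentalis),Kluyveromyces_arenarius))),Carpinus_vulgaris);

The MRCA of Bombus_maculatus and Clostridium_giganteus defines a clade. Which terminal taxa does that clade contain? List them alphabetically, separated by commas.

Anopheles_niger, Bombus_maculatus, Callithrix_giganteus, Cercopithecus_occidentalis, Clostridium_giganteus, Gorilla_major, Kluyveromyces_arenarius, Larix_giganteus, Listeria_rubra, Melursus_fluviatilis, Mus_elegans, Salamandra_arenarius, Solenopsis_occidentalis, Taxidea_arenarius, Zea_rubra

Tracing Bombus_maculatus: it sits inside (Bombus_maculatus,Larix_giganteus).
Tracing Clostridium_giganteus: it sits inside (Clostridium_giganteus,Salamandra_arenarius).
The smallest clade enclosing both is (((((Listeria_rubra,Anopheles_niger),Mus_elegans),(((Clostridium_giganteus,Salamandra_arenarius),Callithrix_giganteus),Solenopsis_occidentalis)),(Taxidea_arenarius,(Zea_rubra,(Melursus_fluviatilis,Gorilla_major)))),(((Bombus_maculatus,Larix_giganteus),Cercopithecus_occidentalis),Kluyveromyces_arenarius)); the answer is its 15 terminal taxa in alphabetical order.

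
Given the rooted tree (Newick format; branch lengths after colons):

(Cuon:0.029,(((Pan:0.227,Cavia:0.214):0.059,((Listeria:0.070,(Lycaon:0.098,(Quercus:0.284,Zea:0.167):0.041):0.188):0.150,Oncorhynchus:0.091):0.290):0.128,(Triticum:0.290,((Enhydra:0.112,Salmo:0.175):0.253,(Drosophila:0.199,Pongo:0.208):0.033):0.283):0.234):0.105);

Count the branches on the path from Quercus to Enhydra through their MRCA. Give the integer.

10

The MRCA of Quercus and Enhydra is the node subtending (((Pan,Cavia),((Listeria,(Lycaon,(Quercus,Zea))),Oncorhynchus)),(Triticum,((Enhydra,Salmo),(Drosophila,Pongo)))).
From Quercus up to that node: 6 branches. From Enhydra up to the same node: 4 branches. Total: 6 + 4 = 10.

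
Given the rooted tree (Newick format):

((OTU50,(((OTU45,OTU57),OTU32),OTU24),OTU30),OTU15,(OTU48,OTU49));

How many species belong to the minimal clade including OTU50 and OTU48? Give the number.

9

The MRCA of OTU50 and OTU48 is the root, so the clade is the entire tree.
That clade contains 9 terminal taxa: OTU15, OTU24, OTU30, OTU32, OTU45, OTU48, OTU49, OTU50, OTU57.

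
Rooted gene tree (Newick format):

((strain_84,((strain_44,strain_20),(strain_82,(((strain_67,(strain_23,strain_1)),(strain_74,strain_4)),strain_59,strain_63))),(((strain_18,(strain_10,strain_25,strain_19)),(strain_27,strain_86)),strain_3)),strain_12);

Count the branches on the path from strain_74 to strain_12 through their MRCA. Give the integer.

The MRCA of strain_74 and strain_12 is the root of the tree.
From strain_74 up to that node: 7 branches. From strain_12 up to the same node: 1 branch. Total: 7 + 1 = 8.

8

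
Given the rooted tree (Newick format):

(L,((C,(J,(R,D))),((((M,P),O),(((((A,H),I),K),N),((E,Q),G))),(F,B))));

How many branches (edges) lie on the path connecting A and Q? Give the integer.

8

The MRCA of A and Q is the node subtending (((((A,H),I),K),N),((E,Q),G)).
From A up to that node: 5 branches. From Q up to the same node: 3 branches. Total: 5 + 3 = 8.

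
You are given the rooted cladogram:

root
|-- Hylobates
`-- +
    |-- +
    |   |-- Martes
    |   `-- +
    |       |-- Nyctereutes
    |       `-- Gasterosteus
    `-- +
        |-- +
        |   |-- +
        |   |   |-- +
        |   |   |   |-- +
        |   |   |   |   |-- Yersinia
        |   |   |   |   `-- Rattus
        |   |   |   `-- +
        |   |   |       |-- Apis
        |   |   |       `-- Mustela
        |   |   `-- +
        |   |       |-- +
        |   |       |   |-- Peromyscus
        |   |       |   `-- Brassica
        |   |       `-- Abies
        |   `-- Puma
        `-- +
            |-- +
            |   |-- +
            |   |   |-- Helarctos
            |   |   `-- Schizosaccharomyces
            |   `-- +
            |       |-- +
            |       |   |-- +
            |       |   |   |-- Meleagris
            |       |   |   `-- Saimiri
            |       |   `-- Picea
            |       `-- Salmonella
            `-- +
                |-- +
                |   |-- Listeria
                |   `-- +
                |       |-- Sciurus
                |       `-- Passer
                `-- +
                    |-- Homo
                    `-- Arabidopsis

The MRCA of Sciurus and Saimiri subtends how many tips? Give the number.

The MRCA of Sciurus and Saimiri is the node subtending (((Helarctos,Schizosaccharomyces),(((Meleagris,Saimiri),Picea),Salmonella)),((Listeria,(Sciurus,Passer)),(Homo,Arabidopsis))).
That clade contains 11 terminal taxa: Arabidopsis, Helarctos, Homo, Listeria, Meleagris, Passer, Picea, Saimiri, Salmonella, Schizosaccharomyces, Sciurus.

11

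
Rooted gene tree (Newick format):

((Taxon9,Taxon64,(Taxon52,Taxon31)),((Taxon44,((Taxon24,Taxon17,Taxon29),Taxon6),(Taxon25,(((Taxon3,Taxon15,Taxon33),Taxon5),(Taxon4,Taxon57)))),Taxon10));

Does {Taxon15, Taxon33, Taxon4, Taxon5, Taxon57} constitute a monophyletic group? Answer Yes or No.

No

The MRCA of the listed taxa subtends (((Taxon3,Taxon15,Taxon33),Taxon5),(Taxon4,Taxon57)).
That clade also contains Taxon3, which is not in the proposed group, so the group is not monophyletic.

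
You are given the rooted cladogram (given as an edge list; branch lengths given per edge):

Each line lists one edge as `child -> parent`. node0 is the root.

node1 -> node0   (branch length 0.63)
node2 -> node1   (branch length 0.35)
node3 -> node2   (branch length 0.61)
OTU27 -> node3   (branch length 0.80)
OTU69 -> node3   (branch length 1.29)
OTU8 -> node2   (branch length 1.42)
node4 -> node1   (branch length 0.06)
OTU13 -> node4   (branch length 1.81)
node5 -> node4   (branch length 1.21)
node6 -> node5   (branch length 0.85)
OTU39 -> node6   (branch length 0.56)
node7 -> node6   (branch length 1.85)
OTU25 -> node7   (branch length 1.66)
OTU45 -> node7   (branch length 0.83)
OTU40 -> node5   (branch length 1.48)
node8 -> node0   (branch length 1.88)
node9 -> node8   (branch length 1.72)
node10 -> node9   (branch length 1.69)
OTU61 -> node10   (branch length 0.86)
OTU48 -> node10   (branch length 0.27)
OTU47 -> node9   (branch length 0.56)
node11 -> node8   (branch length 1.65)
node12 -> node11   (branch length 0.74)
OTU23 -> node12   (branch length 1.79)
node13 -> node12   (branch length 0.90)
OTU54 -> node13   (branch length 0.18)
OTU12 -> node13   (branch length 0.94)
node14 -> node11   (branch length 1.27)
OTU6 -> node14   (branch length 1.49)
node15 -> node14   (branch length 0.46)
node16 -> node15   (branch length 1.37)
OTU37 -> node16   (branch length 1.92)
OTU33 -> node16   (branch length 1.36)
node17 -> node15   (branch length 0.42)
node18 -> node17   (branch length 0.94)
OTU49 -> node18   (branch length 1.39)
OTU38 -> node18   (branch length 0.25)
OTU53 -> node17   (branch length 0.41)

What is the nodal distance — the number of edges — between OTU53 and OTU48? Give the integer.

8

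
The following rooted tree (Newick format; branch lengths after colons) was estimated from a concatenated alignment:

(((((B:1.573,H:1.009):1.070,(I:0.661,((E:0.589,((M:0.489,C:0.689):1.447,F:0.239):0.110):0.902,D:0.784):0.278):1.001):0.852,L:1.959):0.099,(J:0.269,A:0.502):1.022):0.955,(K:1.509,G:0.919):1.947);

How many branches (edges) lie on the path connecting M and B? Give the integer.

The MRCA of M and B is the node subtending ((B,H),(I,((E,((M,C),F)),D))).
From M up to that node: 6 branches. From B up to the same node: 2 branches. Total: 6 + 2 = 8.

8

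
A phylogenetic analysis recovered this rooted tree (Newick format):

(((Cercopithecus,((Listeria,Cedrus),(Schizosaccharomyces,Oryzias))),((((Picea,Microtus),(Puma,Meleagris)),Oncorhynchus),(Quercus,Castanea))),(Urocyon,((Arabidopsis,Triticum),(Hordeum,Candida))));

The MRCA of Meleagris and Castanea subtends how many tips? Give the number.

The MRCA of Meleagris and Castanea is the node subtending ((((Picea,Microtus),(Puma,Meleagris)),Oncorhynchus),(Quercus,Castanea)).
That clade contains 7 terminal taxa: Castanea, Meleagris, Microtus, Oncorhynchus, Picea, Puma, Quercus.

7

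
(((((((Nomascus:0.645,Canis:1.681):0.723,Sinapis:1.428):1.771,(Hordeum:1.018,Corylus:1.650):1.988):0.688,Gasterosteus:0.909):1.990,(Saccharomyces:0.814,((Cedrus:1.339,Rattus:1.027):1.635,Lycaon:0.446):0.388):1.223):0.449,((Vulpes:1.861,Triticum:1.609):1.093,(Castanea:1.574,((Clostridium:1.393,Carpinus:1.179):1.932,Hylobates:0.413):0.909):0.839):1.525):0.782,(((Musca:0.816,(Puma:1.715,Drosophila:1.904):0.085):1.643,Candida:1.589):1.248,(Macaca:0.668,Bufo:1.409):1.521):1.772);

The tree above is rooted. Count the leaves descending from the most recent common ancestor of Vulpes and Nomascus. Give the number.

The MRCA of Vulpes and Nomascus is the node subtending ((((((Nomascus,Canis),Sinapis),(Hordeum,Corylus)),Gasterosteus),(Saccharomyces,((Cedrus,Rattus),Lycaon))),((Vulpes,Triticum),(Castanea,((Clostridium,Carpinus),Hylobates)))).
That clade contains 16 terminal taxa: Canis, Carpinus, Castanea, Cedrus, Clostridium, Corylus, Gasterosteus, Hordeum, Hylobates, Lycaon, Nomascus, Rattus, Saccharomyces, Sinapis, Triticum, Vulpes.

16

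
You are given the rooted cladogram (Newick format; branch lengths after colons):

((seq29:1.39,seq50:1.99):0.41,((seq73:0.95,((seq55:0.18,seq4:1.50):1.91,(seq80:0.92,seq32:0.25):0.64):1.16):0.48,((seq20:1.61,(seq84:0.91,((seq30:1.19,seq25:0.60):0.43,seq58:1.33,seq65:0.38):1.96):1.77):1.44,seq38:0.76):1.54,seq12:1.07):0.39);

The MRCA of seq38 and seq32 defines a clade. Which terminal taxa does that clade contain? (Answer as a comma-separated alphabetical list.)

seq12, seq20, seq25, seq30, seq32, seq38, seq4, seq55, seq58, seq65, seq73, seq80, seq84

Tracing seq38: it sits inside ((seq20,(seq84,((seq30,seq25),seq58,seq65))),seq38).
Tracing seq32: it sits inside (seq80,seq32).
The smallest clade enclosing both is ((seq73,((seq55,seq4),(seq80,seq32))),((seq20,(seq84,((seq30,seq25),seq58,seq65))),seq38),seq12); the answer is its 13 terminal taxa in alphabetical order.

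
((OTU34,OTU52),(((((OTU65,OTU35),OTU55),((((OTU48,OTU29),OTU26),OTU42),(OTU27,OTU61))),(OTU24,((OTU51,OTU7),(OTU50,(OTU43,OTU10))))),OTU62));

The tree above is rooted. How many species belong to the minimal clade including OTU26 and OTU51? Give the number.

15

The MRCA of OTU26 and OTU51 is the node subtending ((((OTU65,OTU35),OTU55),((((OTU48,OTU29),OTU26),OTU42),(OTU27,OTU61))),(OTU24,((OTU51,OTU7),(OTU50,(OTU43,OTU10))))).
That clade contains 15 terminal taxa: OTU10, OTU24, OTU26, OTU27, OTU29, OTU35, OTU42, OTU43, OTU48, OTU50, OTU51, OTU55, OTU61, OTU65, OTU7.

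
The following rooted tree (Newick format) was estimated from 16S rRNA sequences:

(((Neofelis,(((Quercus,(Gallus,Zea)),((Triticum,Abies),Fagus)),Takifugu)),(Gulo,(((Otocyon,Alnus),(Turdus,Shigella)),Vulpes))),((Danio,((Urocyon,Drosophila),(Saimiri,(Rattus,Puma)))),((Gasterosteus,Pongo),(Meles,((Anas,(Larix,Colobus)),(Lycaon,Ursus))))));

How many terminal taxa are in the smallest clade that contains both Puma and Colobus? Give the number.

14

The MRCA of Puma and Colobus is the node subtending ((Danio,((Urocyon,Drosophila),(Saimiri,(Rattus,Puma)))),((Gasterosteus,Pongo),(Meles,((Anas,(Larix,Colobus)),(Lycaon,Ursus))))).
That clade contains 14 terminal taxa: Anas, Colobus, Danio, Drosophila, Gasterosteus, Larix, Lycaon, Meles, Pongo, Puma, Rattus, Saimiri, Urocyon, Ursus.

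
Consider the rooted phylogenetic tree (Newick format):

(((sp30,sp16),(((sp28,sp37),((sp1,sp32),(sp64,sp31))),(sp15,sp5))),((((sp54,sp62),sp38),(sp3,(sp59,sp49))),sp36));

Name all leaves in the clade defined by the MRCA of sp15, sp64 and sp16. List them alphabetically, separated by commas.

sp1, sp15, sp16, sp28, sp30, sp31, sp32, sp37, sp5, sp64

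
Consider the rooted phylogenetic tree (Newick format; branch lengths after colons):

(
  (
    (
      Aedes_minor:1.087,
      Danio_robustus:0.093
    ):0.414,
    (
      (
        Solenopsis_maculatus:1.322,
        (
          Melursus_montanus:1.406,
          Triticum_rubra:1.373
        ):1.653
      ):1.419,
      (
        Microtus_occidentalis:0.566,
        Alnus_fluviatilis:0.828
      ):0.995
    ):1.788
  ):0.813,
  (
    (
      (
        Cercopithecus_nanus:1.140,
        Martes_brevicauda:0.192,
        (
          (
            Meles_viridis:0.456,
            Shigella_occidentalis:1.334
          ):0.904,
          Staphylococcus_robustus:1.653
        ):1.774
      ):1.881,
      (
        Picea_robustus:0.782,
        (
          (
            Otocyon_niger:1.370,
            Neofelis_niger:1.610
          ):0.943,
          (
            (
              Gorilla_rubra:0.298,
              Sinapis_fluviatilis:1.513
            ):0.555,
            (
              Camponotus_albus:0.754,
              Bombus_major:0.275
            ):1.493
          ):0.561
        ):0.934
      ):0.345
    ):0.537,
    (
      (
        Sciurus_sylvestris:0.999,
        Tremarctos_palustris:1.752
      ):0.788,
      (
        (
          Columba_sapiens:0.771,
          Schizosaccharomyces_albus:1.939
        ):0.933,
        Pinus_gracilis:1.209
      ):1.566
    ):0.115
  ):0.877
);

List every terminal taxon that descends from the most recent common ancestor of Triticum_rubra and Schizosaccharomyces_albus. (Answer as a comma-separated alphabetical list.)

Aedes_minor, Alnus_fluviatilis, Bombus_major, Camponotus_albus, Cercopithecus_nanus, Columba_sapiens, Danio_robustus, Gorilla_rubra, Martes_brevicauda, Meles_viridis, Melursus_montanus, Microtus_occidentalis, Neofelis_niger, Otocyon_niger, Picea_robustus, Pinus_gracilis, Schizosaccharomyces_albus, Sciurus_sylvestris, Shigella_occidentalis, Sinapis_fluviatilis, Solenopsis_maculatus, Staphylococcus_robustus, Tremarctos_palustris, Triticum_rubra

Tracing Triticum_rubra: it sits inside (Melursus_montanus,Triticum_rubra).
Tracing Schizosaccharomyces_albus: it sits inside (Columba_sapiens,Schizosaccharomyces_albus).
The smallest clade enclosing both is the whole tree (their MRCA is the root), so the answer is all 24 tips in alphabetical order.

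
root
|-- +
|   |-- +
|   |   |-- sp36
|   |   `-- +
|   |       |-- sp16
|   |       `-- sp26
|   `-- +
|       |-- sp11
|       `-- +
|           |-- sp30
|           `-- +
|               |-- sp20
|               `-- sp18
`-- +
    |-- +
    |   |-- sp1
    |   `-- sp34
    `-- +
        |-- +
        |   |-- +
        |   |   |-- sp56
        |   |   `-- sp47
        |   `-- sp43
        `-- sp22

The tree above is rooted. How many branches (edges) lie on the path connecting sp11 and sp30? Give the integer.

3

The MRCA of sp11 and sp30 is the node subtending (sp11,(sp30,(sp20,sp18))).
From sp11 up to that node: 1 branch. From sp30 up to the same node: 2 branches. Total: 1 + 2 = 3.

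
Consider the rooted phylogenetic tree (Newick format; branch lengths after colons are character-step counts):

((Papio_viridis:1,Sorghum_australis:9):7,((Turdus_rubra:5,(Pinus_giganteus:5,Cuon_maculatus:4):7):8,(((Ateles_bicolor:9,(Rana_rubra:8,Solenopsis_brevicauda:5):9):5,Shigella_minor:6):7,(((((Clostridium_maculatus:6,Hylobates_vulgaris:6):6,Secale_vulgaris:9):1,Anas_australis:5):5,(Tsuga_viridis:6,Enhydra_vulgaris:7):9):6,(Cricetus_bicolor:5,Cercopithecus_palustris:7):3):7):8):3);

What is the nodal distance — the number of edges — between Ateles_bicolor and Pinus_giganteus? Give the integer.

7

The MRCA of Ateles_bicolor and Pinus_giganteus is the node subtending ((Turdus_rubra,(Pinus_giganteus,Cuon_maculatus)),(((Ateles_bicolor,(Rana_rubra,Solenopsis_brevicauda)),Shigella_minor),(((((Clostridium_maculatus,Hylobates_vulgaris),Secale_vulgaris),Anas_australis),(Tsuga_viridis,Enhydra_vulgaris)),(Cricetus_bicolor,Cercopithecus_palustris)))).
From Ateles_bicolor up to that node: 4 branches. From Pinus_giganteus up to the same node: 3 branches. Total: 4 + 3 = 7.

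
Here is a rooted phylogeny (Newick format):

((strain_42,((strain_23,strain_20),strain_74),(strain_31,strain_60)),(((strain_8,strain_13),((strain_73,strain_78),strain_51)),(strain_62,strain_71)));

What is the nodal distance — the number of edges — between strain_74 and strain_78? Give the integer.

The MRCA of strain_74 and strain_78 is the root of the tree.
From strain_74 up to that node: 3 branches. From strain_78 up to the same node: 5 branches. Total: 3 + 5 = 8.

8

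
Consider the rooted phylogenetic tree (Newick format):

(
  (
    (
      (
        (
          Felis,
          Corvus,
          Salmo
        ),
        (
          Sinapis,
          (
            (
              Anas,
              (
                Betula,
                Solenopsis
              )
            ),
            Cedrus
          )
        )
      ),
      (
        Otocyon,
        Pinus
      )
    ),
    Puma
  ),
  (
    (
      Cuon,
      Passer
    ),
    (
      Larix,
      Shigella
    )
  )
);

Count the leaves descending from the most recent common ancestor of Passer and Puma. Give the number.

15

The MRCA of Passer and Puma is the root, so the clade is the entire tree.
That clade contains 15 terminal taxa: Anas, Betula, Cedrus, Corvus, Cuon, Felis, Larix, Otocyon, Passer, Pinus, Puma, Salmo, Shigella, Sinapis, Solenopsis.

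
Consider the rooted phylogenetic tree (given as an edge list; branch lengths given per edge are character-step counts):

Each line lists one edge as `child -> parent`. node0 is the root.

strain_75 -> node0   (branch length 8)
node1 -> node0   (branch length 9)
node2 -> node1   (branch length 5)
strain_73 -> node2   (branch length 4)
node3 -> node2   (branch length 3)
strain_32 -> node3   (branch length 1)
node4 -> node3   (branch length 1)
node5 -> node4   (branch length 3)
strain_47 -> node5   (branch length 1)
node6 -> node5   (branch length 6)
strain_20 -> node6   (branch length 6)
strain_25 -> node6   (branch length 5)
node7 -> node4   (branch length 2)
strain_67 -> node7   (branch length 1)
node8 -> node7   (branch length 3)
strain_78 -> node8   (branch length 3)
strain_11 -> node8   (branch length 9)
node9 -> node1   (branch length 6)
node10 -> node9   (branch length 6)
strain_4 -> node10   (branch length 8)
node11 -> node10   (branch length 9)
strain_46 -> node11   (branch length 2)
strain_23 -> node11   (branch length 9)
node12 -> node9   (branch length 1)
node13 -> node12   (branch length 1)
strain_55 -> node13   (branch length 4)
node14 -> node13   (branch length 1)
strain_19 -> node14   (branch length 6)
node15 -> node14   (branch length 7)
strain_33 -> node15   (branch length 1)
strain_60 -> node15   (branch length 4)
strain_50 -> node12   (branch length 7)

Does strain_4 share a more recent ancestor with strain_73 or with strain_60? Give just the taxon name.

strain_60

The MRCA of strain_4 and strain_60 subtends ((strain_4,(strain_46,strain_23)),((strain_55,(strain_19,(strain_33,strain_60))),strain_50)) (8 taxa).
The MRCA of strain_4 and strain_73 subtends ((strain_73,(strain_32,((strain_47,(strain_20,strain_25)),(strain_67,(strain_78,strain_11))))),((strain_4,(strain_46,strain_23)),((strain_55,(strain_19,(strain_33,strain_60))),strain_50))) (16 taxa).
The first is nested inside the second, so strain_4 shares a more recent common ancestor with strain_60.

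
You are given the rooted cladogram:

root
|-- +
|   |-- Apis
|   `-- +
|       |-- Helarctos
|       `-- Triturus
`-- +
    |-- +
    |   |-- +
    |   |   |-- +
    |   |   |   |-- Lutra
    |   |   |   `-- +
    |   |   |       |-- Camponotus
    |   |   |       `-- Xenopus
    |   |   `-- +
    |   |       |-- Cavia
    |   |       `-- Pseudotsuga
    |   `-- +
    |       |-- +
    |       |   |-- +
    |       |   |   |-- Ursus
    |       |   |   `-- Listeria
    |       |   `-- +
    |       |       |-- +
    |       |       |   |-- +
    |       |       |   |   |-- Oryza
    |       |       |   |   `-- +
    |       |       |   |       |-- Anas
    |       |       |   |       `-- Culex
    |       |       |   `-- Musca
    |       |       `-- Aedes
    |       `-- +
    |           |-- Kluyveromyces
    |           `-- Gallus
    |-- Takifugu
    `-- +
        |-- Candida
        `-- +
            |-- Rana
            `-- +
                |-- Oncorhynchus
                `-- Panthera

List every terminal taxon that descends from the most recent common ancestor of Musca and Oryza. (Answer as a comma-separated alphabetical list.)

Anas, Culex, Musca, Oryza

Tracing Musca: it sits inside ((Oryza,(Anas,Culex)),Musca).
Tracing Oryza: it sits inside (Oryza,(Anas,Culex)).
The smallest clade enclosing both is ((Oryza,(Anas,Culex)),Musca); the answer is its 4 terminal taxa in alphabetical order.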